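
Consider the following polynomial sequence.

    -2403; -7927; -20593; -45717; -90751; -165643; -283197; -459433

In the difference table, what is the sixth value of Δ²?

D1: -5524, -12666, -25124, -45034, -74892, -117554, -176236
D2: -7142, -12458, -19910, -29858, -42662, -58682
D3: -5316, -7452, -9948, -12804, -16020
D4: -2136, -2496, -2856, -3216
D5: -360, -360, -360

-58682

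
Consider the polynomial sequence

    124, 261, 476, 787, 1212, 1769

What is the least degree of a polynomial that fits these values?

Δ: 137, 215, 311, 425, 557
Δ²: 78, 96, 114, 132
Δ³: 18, 18, 18
The third differences are constant, so the polynomial has degree 3.

3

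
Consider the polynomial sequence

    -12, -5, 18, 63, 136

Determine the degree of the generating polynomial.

Δ: 7, 23, 45, 73
Δ²: 16, 22, 28
Δ³: 6, 6
The third differences are constant, so the polynomial has degree 3.

3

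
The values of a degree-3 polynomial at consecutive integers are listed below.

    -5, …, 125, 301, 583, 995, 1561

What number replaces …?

31

Using the last 5 terms:
First differences: 176  282  412  566
Second differences: 106  130  154
Third differences: 24  24
Constant third difference = 24.
Extend backward: 106 − 24 = 82;  176 − 82 = 94;  125 − 94 = 31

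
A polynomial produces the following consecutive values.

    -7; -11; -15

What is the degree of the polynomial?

1

D1: -4, -4
The first differences are constant, so the polynomial has degree 1.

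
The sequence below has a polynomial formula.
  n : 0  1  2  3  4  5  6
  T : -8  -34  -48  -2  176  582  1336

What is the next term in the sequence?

Δ: -26  -14  46  178  406  754
Δ²: 12  60  132  228  348
Δ³: 48  72  96  120
Δ⁴: 24  24  24
The fourth differences are constant (24).
120 + 24 = 144;  348 + 144 = 492;  754 + 492 = 1246;  1336 + 1246 = 2582

2582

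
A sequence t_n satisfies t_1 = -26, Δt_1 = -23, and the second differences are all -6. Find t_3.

-78

Build the table forward from the leading diagonal:
D2: -6, -6, -6
D1: -23, -29, -35
t: -26, -49, -78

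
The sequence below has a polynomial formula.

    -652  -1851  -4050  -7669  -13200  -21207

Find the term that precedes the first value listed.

First differences: -1199  -2199  -3619  -5531  -8007
Second differences: -1000  -1420  -1912  -2476
Third differences: -420  -492  -564
Fourth differences: -72  -72
The fourth differences are constant at -72.
Work back: -420 + 72 = -348;  -1000 + 348 = -652;  -1199 + 652 = -547;  -652 + 547 = -105

-105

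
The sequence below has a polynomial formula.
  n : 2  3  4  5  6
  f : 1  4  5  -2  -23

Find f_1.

2

D1: 3  1  -7  -21
D2: -2  -8  -14
D3: -6  -6
The third differences are constant at -6.
Work back: -2 + 6 = 4;  3 − 4 = -1;  1 + 1 = 2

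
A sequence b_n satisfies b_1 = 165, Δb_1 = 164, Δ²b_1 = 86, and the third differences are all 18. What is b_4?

Build the table forward from the leading diagonal:
Δ³: 18  18  18  18
Δ²: 86  104  122  140
Δ: 164  250  354  476
b: 165  329  579  933

933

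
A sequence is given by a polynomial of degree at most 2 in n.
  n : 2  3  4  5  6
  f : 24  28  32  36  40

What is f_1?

Δ: 4  4  4  4
The first differences are constant at 4.
Work back: 24 − 4 = 20

20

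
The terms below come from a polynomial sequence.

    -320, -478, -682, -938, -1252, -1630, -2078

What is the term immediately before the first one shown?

-202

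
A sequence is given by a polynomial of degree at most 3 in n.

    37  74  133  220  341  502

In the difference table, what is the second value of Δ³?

6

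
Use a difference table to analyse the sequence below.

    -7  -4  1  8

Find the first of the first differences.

Δ: 3, 5, 7
Δ²: 2, 2

3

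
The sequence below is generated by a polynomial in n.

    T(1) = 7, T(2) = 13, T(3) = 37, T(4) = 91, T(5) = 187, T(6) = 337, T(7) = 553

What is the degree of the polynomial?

3

First differences: 6, 24, 54, 96, 150, 216
Second differences: 18, 30, 42, 54, 66
Third differences: 12, 12, 12, 12
The third differences are constant, so the polynomial has degree 3.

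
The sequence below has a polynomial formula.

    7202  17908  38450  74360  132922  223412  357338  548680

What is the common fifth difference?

D1: 10706, 20542, 35910, 58562, 90490, 133926, 191342
D2: 9836, 15368, 22652, 31928, 43436, 57416
D3: 5532, 7284, 9276, 11508, 13980
D4: 1752, 1992, 2232, 2472
D5: 240, 240, 240

240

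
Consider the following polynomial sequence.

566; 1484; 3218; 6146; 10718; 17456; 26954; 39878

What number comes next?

918  1734  2928  4572  6738  9498  12924
816  1194  1644  2166  2760  3426
378  450  522  594  666
72  72  72  72
Constant fourth difference = 72, so extend:
666 + 72 = 738;  3426 + 738 = 4164;  12924 + 4164 = 17088;  39878 + 17088 = 56966

56966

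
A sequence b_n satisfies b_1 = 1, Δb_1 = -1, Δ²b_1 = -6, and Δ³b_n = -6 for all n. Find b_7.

-215

Build the table forward from the leading diagonal:
Δ³: -6, -6, -6, -6, -6, -6, -6
Δ²: -6, -12, -18, -24, -30, -36, -42
Δ: -1, -7, -19, -37, -61, -91, -127
b: 1, 0, -7, -26, -63, -124, -215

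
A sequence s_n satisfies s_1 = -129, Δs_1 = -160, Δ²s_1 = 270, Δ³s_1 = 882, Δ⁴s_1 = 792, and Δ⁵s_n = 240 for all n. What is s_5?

5171

Build the table forward from the leading diagonal:
D5: 240, 240, 240, 240, 240
D4: 792, 1032, 1272, 1512, 1752
D3: 882, 1674, 2706, 3978, 5490
D2: 270, 1152, 2826, 5532, 9510
D1: -160, 110, 1262, 4088, 9620
s: -129, -289, -179, 1083, 5171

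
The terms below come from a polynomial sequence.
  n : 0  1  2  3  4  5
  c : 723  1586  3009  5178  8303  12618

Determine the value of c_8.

35403

863  1423  2169  3125  4315
560  746  956  1190
186  210  234
24  24
The fourth differences are constant (24).
234 + 24 = 258;  1190 + 258 = 1448;  4315 + 1448 = 5763;  12618 + 5763 = 18381
258 + 24 = 282;  1448 + 282 = 1730;  5763 + 1730 = 7493;  18381 + 7493 = 25874
282 + 24 = 306;  1730 + 306 = 2036;  7493 + 2036 = 9529;  25874 + 9529 = 35403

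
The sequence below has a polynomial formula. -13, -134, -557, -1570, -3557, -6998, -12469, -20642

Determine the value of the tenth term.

-48262

-121, -423, -1013, -1987, -3441, -5471, -8173
-302, -590, -974, -1454, -2030, -2702
-288, -384, -480, -576, -672
-96, -96, -96, -96
The fourth differences are constant (-96).
-672 − 96 = -768;  -2702 − 768 = -3470;  -8173 − 3470 = -11643;  -20642 − 11643 = -32285
-768 − 96 = -864;  -3470 − 864 = -4334;  -11643 − 4334 = -15977;  -32285 − 15977 = -48262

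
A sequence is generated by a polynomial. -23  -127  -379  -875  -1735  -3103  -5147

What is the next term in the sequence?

-8059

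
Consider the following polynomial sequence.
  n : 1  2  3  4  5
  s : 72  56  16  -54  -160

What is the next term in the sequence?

Δ: -16  -40  -70  -106
Δ²: -24  -30  -36
Δ³: -6  -6
The third differences are constant (-6).
-36 − 6 = -42;  -106 − 42 = -148;  -160 − 148 = -308

-308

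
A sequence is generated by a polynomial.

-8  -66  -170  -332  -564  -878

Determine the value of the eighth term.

Δ: -58  -104  -162  -232  -314
Δ²: -46  -58  -70  -82
Δ³: -12  -12  -12
Third differences constant at -12.
-82 − 12 = -94;  -314 − 94 = -408;  -878 − 408 = -1286
-94 − 12 = -106;  -408 − 106 = -514;  -1286 − 514 = -1800

-1800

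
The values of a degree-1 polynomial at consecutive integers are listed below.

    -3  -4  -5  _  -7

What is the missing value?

-6

Using the first 3 terms:
D1: -1, -1
Constant first difference = -1.
Extend forward: -5 − 1 = -6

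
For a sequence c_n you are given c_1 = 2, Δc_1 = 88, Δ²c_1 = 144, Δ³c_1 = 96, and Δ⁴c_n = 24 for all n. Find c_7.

Build the table forward from the leading diagonal:
Δ⁴: 24  24  24  24  24  24  24
Δ³: 96  120  144  168  192  216  240
Δ²: 144  240  360  504  672  864  1080
Δ: 88  232  472  832  1336  2008  2872
c: 2  90  322  794  1626  2962  4970

4970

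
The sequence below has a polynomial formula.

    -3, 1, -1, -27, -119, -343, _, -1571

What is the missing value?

Using the first 6 terms:
First differences: 4  -2  -26  -92  -224
Second differences: -6  -24  -66  -132
Third differences: -18  -42  -66
Fourth differences: -24  -24
Constant fourth difference = -24.
Extend forward: -66 − 24 = -90;  -132 − 90 = -222;  -224 − 222 = -446;  -343 − 446 = -789

-789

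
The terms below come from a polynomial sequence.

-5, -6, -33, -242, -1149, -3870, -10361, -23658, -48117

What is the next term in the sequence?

Δ: -1, -27, -209, -907, -2721, -6491, -13297, -24459
Δ²: -26, -182, -698, -1814, -3770, -6806, -11162
Δ³: -156, -516, -1116, -1956, -3036, -4356
Δ⁴: -360, -600, -840, -1080, -1320
Δ⁵: -240, -240, -240, -240
The fifth differences are constant (-240).
-1320 − 240 = -1560;  -4356 − 1560 = -5916;  -11162 − 5916 = -17078;  -24459 − 17078 = -41537;  -48117 − 41537 = -89654

-89654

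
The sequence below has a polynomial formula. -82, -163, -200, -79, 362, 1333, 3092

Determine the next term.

5945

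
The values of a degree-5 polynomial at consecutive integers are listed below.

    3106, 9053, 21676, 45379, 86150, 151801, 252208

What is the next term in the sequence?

399551

Δ: 5947, 12623, 23703, 40771, 65651, 100407
Δ²: 6676, 11080, 17068, 24880, 34756
Δ³: 4404, 5988, 7812, 9876
Δ⁴: 1584, 1824, 2064
Δ⁵: 240, 240
Constant fifth difference = 240, so extend:
2064 + 240 = 2304;  9876 + 2304 = 12180;  34756 + 12180 = 46936;  100407 + 46936 = 147343;  252208 + 147343 = 399551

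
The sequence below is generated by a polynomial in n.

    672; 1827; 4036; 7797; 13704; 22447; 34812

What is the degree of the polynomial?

4

First differences: 1155, 2209, 3761, 5907, 8743, 12365
Second differences: 1054, 1552, 2146, 2836, 3622
Third differences: 498, 594, 690, 786
Fourth differences: 96, 96, 96
The fourth differences are constant, so the polynomial has degree 4.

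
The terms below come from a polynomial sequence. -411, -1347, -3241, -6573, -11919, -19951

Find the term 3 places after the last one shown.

First differences: -936, -1894, -3332, -5346, -8032
Second differences: -958, -1438, -2014, -2686
Third differences: -480, -576, -672
Fourth differences: -96, -96
Fourth differences constant at -96.
-672 − 96 = -768;  -2686 − 768 = -3454;  -8032 − 3454 = -11486;  -19951 − 11486 = -31437
-768 − 96 = -864;  -3454 − 864 = -4318;  -11486 − 4318 = -15804;  -31437 − 15804 = -47241
-864 − 96 = -960;  -4318 − 960 = -5278;  -15804 − 5278 = -21082;  -47241 − 21082 = -68323

-68323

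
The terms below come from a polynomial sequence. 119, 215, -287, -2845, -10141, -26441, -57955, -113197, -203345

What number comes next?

-342601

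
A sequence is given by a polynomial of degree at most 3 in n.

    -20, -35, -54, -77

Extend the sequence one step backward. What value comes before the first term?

-15, -19, -23
-4, -4
The second differences are constant at -4.
Work back: -15 + 4 = -11;  -20 + 11 = -9

-9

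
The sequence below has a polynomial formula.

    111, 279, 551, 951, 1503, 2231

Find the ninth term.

D1: 168, 272, 400, 552, 728
D2: 104, 128, 152, 176
D3: 24, 24, 24
The third differences are constant (24).
176 + 24 = 200;  728 + 200 = 928;  2231 + 928 = 3159
200 + 24 = 224;  928 + 224 = 1152;  3159 + 1152 = 4311
224 + 24 = 248;  1152 + 248 = 1400;  4311 + 1400 = 5711

5711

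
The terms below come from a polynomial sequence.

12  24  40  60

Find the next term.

84

12, 16, 20
4, 4
Constant second difference = 4, so extend:
20 + 4 = 24;  60 + 24 = 84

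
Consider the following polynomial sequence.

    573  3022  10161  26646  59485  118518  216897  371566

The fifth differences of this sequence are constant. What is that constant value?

480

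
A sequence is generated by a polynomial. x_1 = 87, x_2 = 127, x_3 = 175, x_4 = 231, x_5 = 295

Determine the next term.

367

Δ: 40, 48, 56, 64
Δ²: 8, 8, 8
Second differences constant at 8.
64 + 8 = 72;  295 + 72 = 367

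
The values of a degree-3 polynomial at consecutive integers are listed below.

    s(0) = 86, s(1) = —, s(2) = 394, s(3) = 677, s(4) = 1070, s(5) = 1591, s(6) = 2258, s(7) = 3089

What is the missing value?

Using the last 6 terms:
283  393  521  667  831
110  128  146  164
18  18  18
Constant third difference = 18.
Extend backward: 110 − 18 = 92;  283 − 92 = 191;  394 − 191 = 203

203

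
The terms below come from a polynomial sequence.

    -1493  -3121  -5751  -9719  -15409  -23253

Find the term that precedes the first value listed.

-579

-1628  -2630  -3968  -5690  -7844
-1002  -1338  -1722  -2154
-336  -384  -432
-48  -48
The fourth differences are constant at -48.
Work back: -336 + 48 = -288;  -1002 + 288 = -714;  -1628 + 714 = -914;  -1493 + 914 = -579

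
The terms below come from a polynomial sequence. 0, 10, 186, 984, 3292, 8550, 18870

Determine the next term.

37156

First differences: 10, 176, 798, 2308, 5258, 10320
Second differences: 166, 622, 1510, 2950, 5062
Third differences: 456, 888, 1440, 2112
Fourth differences: 432, 552, 672
Fifth differences: 120, 120
Fifth differences constant at 120.
672 + 120 = 792;  2112 + 792 = 2904;  5062 + 2904 = 7966;  10320 + 7966 = 18286;  18870 + 18286 = 37156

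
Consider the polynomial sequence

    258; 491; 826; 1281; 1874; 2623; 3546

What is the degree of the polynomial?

First differences: 233, 335, 455, 593, 749, 923
Second differences: 102, 120, 138, 156, 174
Third differences: 18, 18, 18, 18
The third differences are constant, so the polynomial has degree 3.

3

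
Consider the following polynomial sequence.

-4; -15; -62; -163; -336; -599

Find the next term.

Δ: -11, -47, -101, -173, -263
Δ²: -36, -54, -72, -90
Δ³: -18, -18, -18
Constant third difference = -18, so extend:
-90 − 18 = -108;  -263 − 108 = -371;  -599 − 371 = -970

-970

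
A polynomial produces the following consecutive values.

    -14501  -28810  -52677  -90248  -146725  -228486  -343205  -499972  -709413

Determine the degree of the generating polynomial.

5

-14309, -23867, -37571, -56477, -81761, -114719, -156767, -209441
-9558, -13704, -18906, -25284, -32958, -42048, -52674
-4146, -5202, -6378, -7674, -9090, -10626
-1056, -1176, -1296, -1416, -1536
-120, -120, -120, -120
The fifth differences are constant, so the polynomial has degree 5.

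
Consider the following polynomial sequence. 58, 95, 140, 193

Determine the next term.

37 , 45 , 53
8 , 8
The second differences are constant (8).
53 + 8 = 61;  193 + 61 = 254

254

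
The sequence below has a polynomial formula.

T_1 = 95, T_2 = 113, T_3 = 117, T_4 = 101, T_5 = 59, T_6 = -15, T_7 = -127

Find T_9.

-489

First differences: 18  4  -16  -42  -74  -112
Second differences: -14  -20  -26  -32  -38
Third differences: -6  -6  -6  -6
Third differences constant at -6.
-38 − 6 = -44;  -112 − 44 = -156;  -127 − 156 = -283
-44 − 6 = -50;  -156 − 50 = -206;  -283 − 206 = -489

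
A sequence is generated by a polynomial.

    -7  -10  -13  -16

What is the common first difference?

D1: -3, -3, -3

-3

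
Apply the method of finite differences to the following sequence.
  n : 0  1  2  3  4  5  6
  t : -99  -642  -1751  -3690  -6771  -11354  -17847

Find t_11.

-543, -1109, -1939, -3081, -4583, -6493
-566, -830, -1142, -1502, -1910
-264, -312, -360, -408
-48, -48, -48
Constant fourth difference = -48, so extend:
-408 − 48 = -456;  -1910 − 456 = -2366;  -6493 − 2366 = -8859;  -17847 − 8859 = -26706
-456 − 48 = -504;  -2366 − 504 = -2870;  -8859 − 2870 = -11729;  -26706 − 11729 = -38435
-504 − 48 = -552;  -2870 − 552 = -3422;  -11729 − 3422 = -15151;  -38435 − 15151 = -53586
-552 − 48 = -600;  -3422 − 600 = -4022;  -15151 − 4022 = -19173;  -53586 − 19173 = -72759
-600 − 48 = -648;  -4022 − 648 = -4670;  -19173 − 4670 = -23843;  -72759 − 23843 = -96602

-96602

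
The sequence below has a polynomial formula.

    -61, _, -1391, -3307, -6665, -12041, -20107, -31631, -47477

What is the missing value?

-437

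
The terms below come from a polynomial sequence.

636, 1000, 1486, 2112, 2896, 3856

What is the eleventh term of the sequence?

Δ: 364 , 486 , 626 , 784 , 960
Δ²: 122 , 140 , 158 , 176
Δ³: 18 , 18 , 18
Constant third difference = 18, so extend:
176 + 18 = 194;  960 + 194 = 1154;  3856 + 1154 = 5010
194 + 18 = 212;  1154 + 212 = 1366;  5010 + 1366 = 6376
212 + 18 = 230;  1366 + 230 = 1596;  6376 + 1596 = 7972
230 + 18 = 248;  1596 + 248 = 1844;  7972 + 1844 = 9816
248 + 18 = 266;  1844 + 266 = 2110;  9816 + 2110 = 11926

11926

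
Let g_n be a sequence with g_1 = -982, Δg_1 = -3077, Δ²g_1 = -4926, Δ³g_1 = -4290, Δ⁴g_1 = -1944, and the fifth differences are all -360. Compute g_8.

-351717

Build the table forward from the leading diagonal:
Fifth differences: -360  -360  -360  -360  -360  -360  -360  -360
Fourth differences: -1944  -2304  -2664  -3024  -3384  -3744  -4104  -4464
Third differences: -4290  -6234  -8538  -11202  -14226  -17610  -21354  -25458
Second differences: -4926  -9216  -15450  -23988  -35190  -49416  -67026  -88380
First differences: -3077  -8003  -17219  -32669  -56657  -91847  -141263  -208289
g: -982  -4059  -12062  -29281  -61950  -118607  -210454  -351717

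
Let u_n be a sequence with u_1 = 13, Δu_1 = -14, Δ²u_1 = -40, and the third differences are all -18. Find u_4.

-167

Build the table forward from the leading diagonal:
D3: -18  -18  -18  -18
D2: -40  -58  -76  -94
D1: -14  -54  -112  -188
u: 13  -1  -55  -167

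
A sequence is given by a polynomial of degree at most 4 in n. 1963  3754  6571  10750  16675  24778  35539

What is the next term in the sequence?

49486

First differences: 1791, 2817, 4179, 5925, 8103, 10761
Second differences: 1026, 1362, 1746, 2178, 2658
Third differences: 336, 384, 432, 480
Fourth differences: 48, 48, 48
The fourth differences are constant (48).
480 + 48 = 528;  2658 + 528 = 3186;  10761 + 3186 = 13947;  35539 + 13947 = 49486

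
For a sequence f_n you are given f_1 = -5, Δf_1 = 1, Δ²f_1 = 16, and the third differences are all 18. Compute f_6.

340

Build the table forward from the leading diagonal:
Δ³: 18  18  18  18  18  18
Δ²: 16  34  52  70  88  106
Δ: 1  17  51  103  173  261
f: -5  -4  13  64  167  340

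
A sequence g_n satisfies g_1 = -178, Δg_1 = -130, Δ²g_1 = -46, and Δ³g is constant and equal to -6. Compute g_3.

-484

Build the table forward from the leading diagonal:
Third differences: -6, -6, -6
Second differences: -46, -52, -58
First differences: -130, -176, -228
g: -178, -308, -484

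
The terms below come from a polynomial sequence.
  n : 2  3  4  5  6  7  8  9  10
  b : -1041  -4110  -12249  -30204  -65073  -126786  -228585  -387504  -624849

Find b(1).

-168

Δ: -3069, -8139, -17955, -34869, -61713, -101799, -158919, -237345
Δ²: -5070, -9816, -16914, -26844, -40086, -57120, -78426
Δ³: -4746, -7098, -9930, -13242, -17034, -21306
Δ⁴: -2352, -2832, -3312, -3792, -4272
Δ⁵: -480, -480, -480, -480
The fifth differences are constant at -480.
Work back: -2352 + 480 = -1872;  -4746 + 1872 = -2874;  -5070 + 2874 = -2196;  -3069 + 2196 = -873;  -1041 + 873 = -168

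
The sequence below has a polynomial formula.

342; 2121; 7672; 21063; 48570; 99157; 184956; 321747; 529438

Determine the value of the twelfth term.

1848991

1779 , 5551 , 13391 , 27507 , 50587 , 85799 , 136791 , 207691
3772 , 7840 , 14116 , 23080 , 35212 , 50992 , 70900
4068 , 6276 , 8964 , 12132 , 15780 , 19908
2208 , 2688 , 3168 , 3648 , 4128
480 , 480 , 480 , 480
Fifth differences constant at 480.
4128 + 480 = 4608;  19908 + 4608 = 24516;  70900 + 24516 = 95416;  207691 + 95416 = 303107;  529438 + 303107 = 832545
4608 + 480 = 5088;  24516 + 5088 = 29604;  95416 + 29604 = 125020;  303107 + 125020 = 428127;  832545 + 428127 = 1260672
5088 + 480 = 5568;  29604 + 5568 = 35172;  125020 + 35172 = 160192;  428127 + 160192 = 588319;  1260672 + 588319 = 1848991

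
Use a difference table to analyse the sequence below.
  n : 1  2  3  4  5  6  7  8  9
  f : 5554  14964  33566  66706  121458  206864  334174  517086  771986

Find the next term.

1118188

9410  18602  33140  54752  85406  127310  182912  254900
9192  14538  21612  30654  41904  55602  71988
5346  7074  9042  11250  13698  16386
1728  1968  2208  2448  2688
240  240  240  240
The fifth differences are constant (240).
2688 + 240 = 2928;  16386 + 2928 = 19314;  71988 + 19314 = 91302;  254900 + 91302 = 346202;  771986 + 346202 = 1118188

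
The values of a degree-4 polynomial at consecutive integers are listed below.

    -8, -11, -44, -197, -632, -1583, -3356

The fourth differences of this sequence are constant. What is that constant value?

D1: -3, -33, -153, -435, -951, -1773
D2: -30, -120, -282, -516, -822
D3: -90, -162, -234, -306
D4: -72, -72, -72

-72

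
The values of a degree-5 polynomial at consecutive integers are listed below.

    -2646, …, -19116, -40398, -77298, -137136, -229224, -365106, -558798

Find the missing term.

-7884

Using the last 7 terms:
First differences: -21282, -36900, -59838, -92088, -135882, -193692
Second differences: -15618, -22938, -32250, -43794, -57810
Third differences: -7320, -9312, -11544, -14016
Fourth differences: -1992, -2232, -2472
Fifth differences: -240, -240
Constant fifth difference = -240.
Extend backward: -1992 + 240 = -1752;  -7320 + 1752 = -5568;  -15618 + 5568 = -10050;  -21282 + 10050 = -11232;  -19116 + 11232 = -7884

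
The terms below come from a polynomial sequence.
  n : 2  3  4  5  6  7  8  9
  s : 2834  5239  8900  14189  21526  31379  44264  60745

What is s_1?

2405, 3661, 5289, 7337, 9853, 12885, 16481
1256, 1628, 2048, 2516, 3032, 3596
372, 420, 468, 516, 564
48, 48, 48, 48
The fourth differences are constant at 48.
Work back: 372 − 48 = 324;  1256 − 324 = 932;  2405 − 932 = 1473;  2834 − 1473 = 1361

1361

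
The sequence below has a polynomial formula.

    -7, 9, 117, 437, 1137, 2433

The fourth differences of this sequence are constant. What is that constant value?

First differences: 16, 108, 320, 700, 1296
Second differences: 92, 212, 380, 596
Third differences: 120, 168, 216
Fourth differences: 48, 48

48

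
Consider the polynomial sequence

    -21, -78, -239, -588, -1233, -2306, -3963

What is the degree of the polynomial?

4

D1: -57, -161, -349, -645, -1073, -1657
D2: -104, -188, -296, -428, -584
D3: -84, -108, -132, -156
D4: -24, -24, -24
The fourth differences are constant, so the polynomial has degree 4.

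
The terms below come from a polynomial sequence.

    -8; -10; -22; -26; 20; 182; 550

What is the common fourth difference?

24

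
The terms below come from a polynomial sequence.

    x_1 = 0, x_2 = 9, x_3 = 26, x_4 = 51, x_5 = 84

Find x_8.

231

9, 17, 25, 33
8, 8, 8
Constant second difference = 8, so extend:
33 + 8 = 41;  84 + 41 = 125
41 + 8 = 49;  125 + 49 = 174
49 + 8 = 57;  174 + 57 = 231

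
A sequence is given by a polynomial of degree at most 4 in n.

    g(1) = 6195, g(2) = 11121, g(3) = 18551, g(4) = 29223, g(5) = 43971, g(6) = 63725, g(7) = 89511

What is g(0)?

3131

D1: 4926, 7430, 10672, 14748, 19754, 25786
D2: 2504, 3242, 4076, 5006, 6032
D3: 738, 834, 930, 1026
D4: 96, 96, 96
The fourth differences are constant at 96.
Work back: 738 − 96 = 642;  2504 − 642 = 1862;  4926 − 1862 = 3064;  6195 − 3064 = 3131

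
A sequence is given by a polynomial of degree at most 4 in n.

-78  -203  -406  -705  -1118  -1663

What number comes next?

First differences: -125, -203, -299, -413, -545
Second differences: -78, -96, -114, -132
Third differences: -18, -18, -18
Constant third difference = -18, so extend:
-132 − 18 = -150;  -545 − 150 = -695;  -1663 − 695 = -2358

-2358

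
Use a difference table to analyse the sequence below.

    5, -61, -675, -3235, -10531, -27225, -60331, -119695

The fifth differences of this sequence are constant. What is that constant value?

D1: -66, -614, -2560, -7296, -16694, -33106, -59364
D2: -548, -1946, -4736, -9398, -16412, -26258
D3: -1398, -2790, -4662, -7014, -9846
D4: -1392, -1872, -2352, -2832
D5: -480, -480, -480

-480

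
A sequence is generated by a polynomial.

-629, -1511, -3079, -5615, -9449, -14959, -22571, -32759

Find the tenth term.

First differences: -882, -1568, -2536, -3834, -5510, -7612, -10188
Second differences: -686, -968, -1298, -1676, -2102, -2576
Third differences: -282, -330, -378, -426, -474
Fourth differences: -48, -48, -48, -48
Constant fourth difference = -48, so extend:
-474 − 48 = -522;  -2576 − 522 = -3098;  -10188 − 3098 = -13286;  -32759 − 13286 = -46045
-522 − 48 = -570;  -3098 − 570 = -3668;  -13286 − 3668 = -16954;  -46045 − 16954 = -62999

-62999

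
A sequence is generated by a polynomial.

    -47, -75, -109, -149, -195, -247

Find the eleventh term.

-597

-28 , -34 , -40 , -46 , -52
-6 , -6 , -6 , -6
Constant second difference = -6, so extend:
-52 − 6 = -58;  -247 − 58 = -305
-58 − 6 = -64;  -305 − 64 = -369
-64 − 6 = -70;  -369 − 70 = -439
-70 − 6 = -76;  -439 − 76 = -515
-76 − 6 = -82;  -515 − 82 = -597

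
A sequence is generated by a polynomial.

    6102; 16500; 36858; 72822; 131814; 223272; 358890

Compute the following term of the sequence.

D1: 10398  20358  35964  58992  91458  135618
D2: 9960  15606  23028  32466  44160
D3: 5646  7422  9438  11694
D4: 1776  2016  2256
D5: 240  240
The fifth differences are constant (240).
2256 + 240 = 2496;  11694 + 2496 = 14190;  44160 + 14190 = 58350;  135618 + 58350 = 193968;  358890 + 193968 = 552858

552858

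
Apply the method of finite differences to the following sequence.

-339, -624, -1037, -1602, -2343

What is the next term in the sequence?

-3284

Δ: -285, -413, -565, -741
Δ²: -128, -152, -176
Δ³: -24, -24
The third differences are constant (-24).
-176 − 24 = -200;  -741 − 200 = -941;  -2343 − 941 = -3284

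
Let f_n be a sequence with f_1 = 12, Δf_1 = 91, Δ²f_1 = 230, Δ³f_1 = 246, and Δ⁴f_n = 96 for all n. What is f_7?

10368

Build the table forward from the leading diagonal:
D4: 96  96  96  96  96  96  96
D3: 246  342  438  534  630  726  822
D2: 230  476  818  1256  1790  2420  3146
D1: 91  321  797  1615  2871  4661  7081
f: 12  103  424  1221  2836  5707  10368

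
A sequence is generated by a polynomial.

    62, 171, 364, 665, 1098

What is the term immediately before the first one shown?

13

First differences: 109, 193, 301, 433
Second differences: 84, 108, 132
Third differences: 24, 24
The third differences are constant at 24.
Work back: 84 − 24 = 60;  109 − 60 = 49;  62 − 49 = 13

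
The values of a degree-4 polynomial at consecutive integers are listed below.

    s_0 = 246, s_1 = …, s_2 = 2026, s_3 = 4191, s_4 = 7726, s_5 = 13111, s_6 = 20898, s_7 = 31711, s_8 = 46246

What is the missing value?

823

Using the last 7 terms:
D1: 2165  3535  5385  7787  10813  14535
D2: 1370  1850  2402  3026  3722
D3: 480  552  624  696
D4: 72  72  72
Constant fourth difference = 72.
Extend backward: 480 − 72 = 408;  1370 − 408 = 962;  2165 − 962 = 1203;  2026 − 1203 = 823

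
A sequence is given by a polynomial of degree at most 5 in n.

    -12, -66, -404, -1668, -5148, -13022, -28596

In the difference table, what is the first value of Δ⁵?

First differences: -54, -338, -1264, -3480, -7874, -15574
Second differences: -284, -926, -2216, -4394, -7700
Third differences: -642, -1290, -2178, -3306
Fourth differences: -648, -888, -1128
Fifth differences: -240, -240

-240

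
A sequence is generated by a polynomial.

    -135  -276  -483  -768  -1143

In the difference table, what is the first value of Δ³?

Δ: -141, -207, -285, -375
Δ²: -66, -78, -90
Δ³: -12, -12

-12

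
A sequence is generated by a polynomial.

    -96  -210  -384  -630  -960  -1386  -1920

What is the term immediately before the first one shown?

-30

First differences: -114  -174  -246  -330  -426  -534
Second differences: -60  -72  -84  -96  -108
Third differences: -12  -12  -12  -12
The third differences are constant at -12.
Work back: -60 + 12 = -48;  -114 + 48 = -66;  -96 + 66 = -30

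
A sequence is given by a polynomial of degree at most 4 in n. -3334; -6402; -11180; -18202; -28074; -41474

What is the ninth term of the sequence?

-110702

-3068 , -4778 , -7022 , -9872 , -13400
-1710 , -2244 , -2850 , -3528
-534 , -606 , -678
-72 , -72
Constant fourth difference = -72, so extend:
-678 − 72 = -750;  -3528 − 750 = -4278;  -13400 − 4278 = -17678;  -41474 − 17678 = -59152
-750 − 72 = -822;  -4278 − 822 = -5100;  -17678 − 5100 = -22778;  -59152 − 22778 = -81930
-822 − 72 = -894;  -5100 − 894 = -5994;  -22778 − 5994 = -28772;  -81930 − 28772 = -110702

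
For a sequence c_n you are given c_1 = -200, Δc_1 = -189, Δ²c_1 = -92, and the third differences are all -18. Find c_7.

Build the table forward from the leading diagonal:
Third differences: -18  -18  -18  -18  -18  -18  -18
Second differences: -92  -110  -128  -146  -164  -182  -200
First differences: -189  -281  -391  -519  -665  -829  -1011
c: -200  -389  -670  -1061  -1580  -2245  -3074

-3074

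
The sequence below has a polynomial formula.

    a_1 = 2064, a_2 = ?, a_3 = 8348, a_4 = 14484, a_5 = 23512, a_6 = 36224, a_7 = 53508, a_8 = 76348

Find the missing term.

Using the last 6 terms:
First differences: 6136  9028  12712  17284  22840
Second differences: 2892  3684  4572  5556
Third differences: 792  888  984
Fourth differences: 96  96
Constant fourth difference = 96.
Extend backward: 792 − 96 = 696;  2892 − 696 = 2196;  6136 − 2196 = 3940;  8348 − 3940 = 4408

4408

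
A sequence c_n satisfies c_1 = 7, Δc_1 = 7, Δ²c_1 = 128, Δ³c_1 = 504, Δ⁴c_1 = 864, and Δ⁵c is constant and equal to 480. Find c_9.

Build the table forward from the leading diagonal:
D5: 480  480  480  480  480  480  480  480  480
D4: 864  1344  1824  2304  2784  3264  3744  4224  4704
D3: 504  1368  2712  4536  6840  9624  12888  16632  20856
D2: 128  632  2000  4712  9248  16088  25712  38600  55232
D1: 7  135  767  2767  7479  16727  32815  58527  97127
c: 7  14  149  916  3683  11162  27889  60704  119231

119231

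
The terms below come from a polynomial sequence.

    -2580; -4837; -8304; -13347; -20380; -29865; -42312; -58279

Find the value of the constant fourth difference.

-48

First differences: -2257, -3467, -5043, -7033, -9485, -12447, -15967
Second differences: -1210, -1576, -1990, -2452, -2962, -3520
Third differences: -366, -414, -462, -510, -558
Fourth differences: -48, -48, -48, -48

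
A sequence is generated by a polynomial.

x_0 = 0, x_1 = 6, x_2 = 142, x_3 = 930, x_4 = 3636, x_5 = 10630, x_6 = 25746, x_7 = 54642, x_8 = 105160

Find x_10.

315510

D1: 6, 136, 788, 2706, 6994, 15116, 28896, 50518
D2: 130, 652, 1918, 4288, 8122, 13780, 21622
D3: 522, 1266, 2370, 3834, 5658, 7842
D4: 744, 1104, 1464, 1824, 2184
D5: 360, 360, 360, 360
The fifth differences are constant (360).
2184 + 360 = 2544;  7842 + 2544 = 10386;  21622 + 10386 = 32008;  50518 + 32008 = 82526;  105160 + 82526 = 187686
2544 + 360 = 2904;  10386 + 2904 = 13290;  32008 + 13290 = 45298;  82526 + 45298 = 127824;  187686 + 127824 = 315510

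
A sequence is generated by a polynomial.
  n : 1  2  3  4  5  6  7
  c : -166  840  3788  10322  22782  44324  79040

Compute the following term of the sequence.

132078

D1: 1006  2948  6534  12460  21542  34716
D2: 1942  3586  5926  9082  13174
D3: 1644  2340  3156  4092
D4: 696  816  936
D5: 120  120
Fifth differences constant at 120.
936 + 120 = 1056;  4092 + 1056 = 5148;  13174 + 5148 = 18322;  34716 + 18322 = 53038;  79040 + 53038 = 132078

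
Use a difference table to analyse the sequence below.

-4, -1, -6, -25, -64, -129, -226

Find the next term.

-361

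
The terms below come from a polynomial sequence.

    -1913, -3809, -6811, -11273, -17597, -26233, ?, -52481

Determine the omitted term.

-37679

Using the first 6 terms:
-1896, -3002, -4462, -6324, -8636
-1106, -1460, -1862, -2312
-354, -402, -450
-48, -48
Constant fourth difference = -48.
Extend forward: -450 − 48 = -498;  -2312 − 498 = -2810;  -8636 − 2810 = -11446;  -26233 − 11446 = -37679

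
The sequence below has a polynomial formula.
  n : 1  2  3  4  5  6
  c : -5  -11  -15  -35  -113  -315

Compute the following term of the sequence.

First differences: -6, -4, -20, -78, -202
Second differences: 2, -16, -58, -124
Third differences: -18, -42, -66
Fourth differences: -24, -24
The fourth differences are constant (-24).
-66 − 24 = -90;  -124 − 90 = -214;  -202 − 214 = -416;  -315 − 416 = -731

-731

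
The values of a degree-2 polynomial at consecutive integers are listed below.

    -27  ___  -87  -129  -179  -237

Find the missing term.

-53

Using the last 4 terms:
First differences: -42  -50  -58
Second differences: -8  -8
Constant second difference = -8.
Extend backward: -42 + 8 = -34;  -87 + 34 = -53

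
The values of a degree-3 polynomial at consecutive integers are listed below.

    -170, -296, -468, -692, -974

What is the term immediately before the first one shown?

First differences: -126, -172, -224, -282
Second differences: -46, -52, -58
Third differences: -6, -6
The third differences are constant at -6.
Work back: -46 + 6 = -40;  -126 + 40 = -86;  -170 + 86 = -84

-84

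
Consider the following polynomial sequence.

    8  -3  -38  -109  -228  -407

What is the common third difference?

D1: -11, -35, -71, -119, -179
D2: -24, -36, -48, -60
D3: -12, -12, -12

-12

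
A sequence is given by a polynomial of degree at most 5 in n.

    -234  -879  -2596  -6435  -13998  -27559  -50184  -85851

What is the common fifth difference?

-120

Δ: -645, -1717, -3839, -7563, -13561, -22625, -35667
Δ²: -1072, -2122, -3724, -5998, -9064, -13042
Δ³: -1050, -1602, -2274, -3066, -3978
Δ⁴: -552, -672, -792, -912
Δ⁵: -120, -120, -120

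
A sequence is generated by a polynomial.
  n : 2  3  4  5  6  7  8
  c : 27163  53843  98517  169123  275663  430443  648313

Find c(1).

12363

D1: 26680, 44674, 70606, 106540, 154780, 217870
D2: 17994, 25932, 35934, 48240, 63090
D3: 7938, 10002, 12306, 14850
D4: 2064, 2304, 2544
D5: 240, 240
The fifth differences are constant at 240.
Work back: 2064 − 240 = 1824;  7938 − 1824 = 6114;  17994 − 6114 = 11880;  26680 − 11880 = 14800;  27163 − 14800 = 12363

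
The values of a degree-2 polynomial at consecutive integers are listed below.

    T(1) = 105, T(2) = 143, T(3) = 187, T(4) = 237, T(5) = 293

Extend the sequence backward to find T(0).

73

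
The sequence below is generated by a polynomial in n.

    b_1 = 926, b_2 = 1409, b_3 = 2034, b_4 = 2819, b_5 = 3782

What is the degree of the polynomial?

483, 625, 785, 963
142, 160, 178
18, 18
The third differences are constant, so the polynomial has degree 3.

3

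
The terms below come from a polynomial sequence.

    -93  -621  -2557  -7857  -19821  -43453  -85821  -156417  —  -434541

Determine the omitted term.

Using the first 8 terms:
D1: -528  -1936  -5300  -11964  -23632  -42368  -70596
D2: -1408  -3364  -6664  -11668  -18736  -28228
D3: -1956  -3300  -5004  -7068  -9492
D4: -1344  -1704  -2064  -2424
D5: -360  -360  -360
Constant fifth difference = -360.
Extend forward: -2424 − 360 = -2784;  -9492 − 2784 = -12276;  -28228 − 12276 = -40504;  -70596 − 40504 = -111100;  -156417 − 111100 = -267517

-267517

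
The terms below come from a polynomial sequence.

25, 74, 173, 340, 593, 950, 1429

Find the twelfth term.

6284

49, 99, 167, 253, 357, 479
50, 68, 86, 104, 122
18, 18, 18, 18
Constant third difference = 18, so extend:
122 + 18 = 140;  479 + 140 = 619;  1429 + 619 = 2048
140 + 18 = 158;  619 + 158 = 777;  2048 + 777 = 2825
158 + 18 = 176;  777 + 176 = 953;  2825 + 953 = 3778
176 + 18 = 194;  953 + 194 = 1147;  3778 + 1147 = 4925
194 + 18 = 212;  1147 + 212 = 1359;  4925 + 1359 = 6284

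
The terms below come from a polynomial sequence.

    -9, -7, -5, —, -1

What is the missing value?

-3

Using the first 3 terms:
D1: 2, 2
Constant first difference = 2.
Extend forward: -5 + 2 = -3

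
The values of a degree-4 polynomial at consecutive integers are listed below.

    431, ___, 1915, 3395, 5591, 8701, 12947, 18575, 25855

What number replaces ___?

977

Using the last 7 terms:
First differences: 1480, 2196, 3110, 4246, 5628, 7280
Second differences: 716, 914, 1136, 1382, 1652
Third differences: 198, 222, 246, 270
Fourth differences: 24, 24, 24
Constant fourth difference = 24.
Extend backward: 198 − 24 = 174;  716 − 174 = 542;  1480 − 542 = 938;  1915 − 938 = 977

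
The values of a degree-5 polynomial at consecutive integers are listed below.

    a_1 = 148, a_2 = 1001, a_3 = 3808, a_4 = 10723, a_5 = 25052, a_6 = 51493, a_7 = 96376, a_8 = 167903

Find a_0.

Δ: 853, 2807, 6915, 14329, 26441, 44883, 71527
Δ²: 1954, 4108, 7414, 12112, 18442, 26644
Δ³: 2154, 3306, 4698, 6330, 8202
Δ⁴: 1152, 1392, 1632, 1872
Δ⁵: 240, 240, 240
The fifth differences are constant at 240.
Work back: 1152 − 240 = 912;  2154 − 912 = 1242;  1954 − 1242 = 712;  853 − 712 = 141;  148 − 141 = 7

7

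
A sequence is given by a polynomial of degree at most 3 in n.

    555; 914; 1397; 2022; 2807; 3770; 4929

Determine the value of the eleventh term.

359, 483, 625, 785, 963, 1159
124, 142, 160, 178, 196
18, 18, 18, 18
Constant third difference = 18, so extend:
196 + 18 = 214;  1159 + 214 = 1373;  4929 + 1373 = 6302
214 + 18 = 232;  1373 + 232 = 1605;  6302 + 1605 = 7907
232 + 18 = 250;  1605 + 250 = 1855;  7907 + 1855 = 9762
250 + 18 = 268;  1855 + 268 = 2123;  9762 + 2123 = 11885

11885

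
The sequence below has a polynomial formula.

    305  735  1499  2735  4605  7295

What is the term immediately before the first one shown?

95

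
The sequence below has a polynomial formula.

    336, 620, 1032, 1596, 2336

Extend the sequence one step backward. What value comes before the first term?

D1: 284  412  564  740
D2: 128  152  176
D3: 24  24
The third differences are constant at 24.
Work back: 128 − 24 = 104;  284 − 104 = 180;  336 − 180 = 156

156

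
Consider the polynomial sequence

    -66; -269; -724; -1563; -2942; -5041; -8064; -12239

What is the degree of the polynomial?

-203, -455, -839, -1379, -2099, -3023, -4175
-252, -384, -540, -720, -924, -1152
-132, -156, -180, -204, -228
-24, -24, -24, -24
The fourth differences are constant, so the polynomial has degree 4.

4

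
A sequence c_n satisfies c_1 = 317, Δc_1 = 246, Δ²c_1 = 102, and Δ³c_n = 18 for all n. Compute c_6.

Build the table forward from the leading diagonal:
Third differences: 18  18  18  18  18  18
Second differences: 102  120  138  156  174  192
First differences: 246  348  468  606  762  936
c: 317  563  911  1379  1985  2747

2747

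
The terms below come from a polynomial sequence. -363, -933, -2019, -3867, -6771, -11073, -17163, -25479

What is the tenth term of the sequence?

-50781

First differences: -570  -1086  -1848  -2904  -4302  -6090  -8316
Second differences: -516  -762  -1056  -1398  -1788  -2226
Third differences: -246  -294  -342  -390  -438
Fourth differences: -48  -48  -48  -48
Fourth differences constant at -48.
-438 − 48 = -486;  -2226 − 486 = -2712;  -8316 − 2712 = -11028;  -25479 − 11028 = -36507
-486 − 48 = -534;  -2712 − 534 = -3246;  -11028 − 3246 = -14274;  -36507 − 14274 = -50781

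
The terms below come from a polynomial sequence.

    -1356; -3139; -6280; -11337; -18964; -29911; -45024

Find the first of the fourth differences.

D1: -1783, -3141, -5057, -7627, -10947, -15113
D2: -1358, -1916, -2570, -3320, -4166
D3: -558, -654, -750, -846
D4: -96, -96, -96

-96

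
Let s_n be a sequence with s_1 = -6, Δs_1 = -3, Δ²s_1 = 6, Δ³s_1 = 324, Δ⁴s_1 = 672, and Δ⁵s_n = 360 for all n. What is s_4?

327

Build the table forward from the leading diagonal:
D5: 360  360  360  360
D4: 672  1032  1392  1752
D3: 324  996  2028  3420
D2: 6  330  1326  3354
D1: -3  3  333  1659
s: -6  -9  -6  327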